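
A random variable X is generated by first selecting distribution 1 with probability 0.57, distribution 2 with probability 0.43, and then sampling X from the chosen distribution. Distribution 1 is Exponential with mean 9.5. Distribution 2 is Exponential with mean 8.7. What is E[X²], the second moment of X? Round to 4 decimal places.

For each component E[X²] = Var + (mean)², giving 1: 180.5; 2: 151.38.
Overall E[X²] = 0.57·180.5 + 0.43·151.38 = 167.978.

167.9784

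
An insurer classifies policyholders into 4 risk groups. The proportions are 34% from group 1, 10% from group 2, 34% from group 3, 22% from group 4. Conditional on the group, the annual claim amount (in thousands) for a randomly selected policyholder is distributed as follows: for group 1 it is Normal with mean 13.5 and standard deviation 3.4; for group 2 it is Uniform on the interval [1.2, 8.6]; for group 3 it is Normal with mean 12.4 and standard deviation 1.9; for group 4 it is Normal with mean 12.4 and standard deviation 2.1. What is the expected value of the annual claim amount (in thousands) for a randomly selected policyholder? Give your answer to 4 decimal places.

12.0240

Component means — 1: 13.5; 2: 4.9; 3: 12.4; 4: 12.4.
E[X] = 0.34·13.5 + 0.1·4.9 + 0.34·12.4 + 0.22·12.4 = 12.024.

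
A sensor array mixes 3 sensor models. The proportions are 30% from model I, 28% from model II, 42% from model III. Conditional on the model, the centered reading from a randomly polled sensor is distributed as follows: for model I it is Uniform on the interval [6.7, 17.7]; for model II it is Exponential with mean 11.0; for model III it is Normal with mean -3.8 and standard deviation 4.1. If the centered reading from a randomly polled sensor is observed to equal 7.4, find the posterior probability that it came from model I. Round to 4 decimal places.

Likelihoods f(7.4 | ·): I: 0.0909091; II: 0.0463923; III: 0.00233198.
Posterior ∝ prior × likelihood. Numerator for I: 0.3·0.0909091 = 0.0272727.
Normalizing constant: 0.3·0.0909091 + 0.28·0.0463923 + 0.42·0.00233198 = 0.041242.
P(I | observation) = 0.0272727 / 0.041242 = 0.661285.

0.6613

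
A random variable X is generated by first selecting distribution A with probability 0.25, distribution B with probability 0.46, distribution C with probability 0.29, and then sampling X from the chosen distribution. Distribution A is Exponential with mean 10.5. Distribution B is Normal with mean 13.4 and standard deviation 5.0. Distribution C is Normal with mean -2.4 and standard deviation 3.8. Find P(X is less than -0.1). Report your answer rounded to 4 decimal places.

Conditional on each component, P(X < -0.1): A: 0; B: 0.00346697; C: 0.727498.
By total probability, P(X < -0.1) = 0.25·0 + 0.46·0.00346697 + 0.29·0.727498 = 0.212569.

0.2126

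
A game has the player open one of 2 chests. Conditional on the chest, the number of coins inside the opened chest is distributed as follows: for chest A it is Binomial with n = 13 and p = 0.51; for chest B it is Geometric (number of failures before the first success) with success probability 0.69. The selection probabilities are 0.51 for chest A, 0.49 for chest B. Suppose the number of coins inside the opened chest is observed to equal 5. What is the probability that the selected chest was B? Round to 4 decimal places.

Likelihoods P(X=5 | ·): A: 0.14757; B: 0.00197541.
Posterior ∝ prior × likelihood. Numerator for B: 0.49·0.00197541 = 0.000967952.
Normalizing constant: 0.51·0.14757 + 0.49·0.00197541 = 0.0762286.
P(B | observation) = 0.000967952 / 0.0762286 = 0.012698.

0.0127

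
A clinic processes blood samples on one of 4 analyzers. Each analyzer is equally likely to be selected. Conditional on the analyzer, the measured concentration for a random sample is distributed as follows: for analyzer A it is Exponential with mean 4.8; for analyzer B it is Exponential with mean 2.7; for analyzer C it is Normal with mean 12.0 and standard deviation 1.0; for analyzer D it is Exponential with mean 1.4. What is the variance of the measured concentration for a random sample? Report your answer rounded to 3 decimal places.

Per component, A: μ=4.8, E[X²]=46.08; B: μ=2.7, E[X²]=14.58; C: μ=12, E[X²]=145; D: μ=1.4, E[X²]=3.92.
E[X] = 0.25·4.8 + 0.25·2.7 + 0.25·12 + 0.25·1.4 = 5.225.
E[X²] = 0.25·46.08 + 0.25·14.58 + 0.25·145 + 0.25·3.92 = 52.395.
Var(X) = E[X²] − (E[X])² = 52.395 − 27.3006 = 25.0944.

25.094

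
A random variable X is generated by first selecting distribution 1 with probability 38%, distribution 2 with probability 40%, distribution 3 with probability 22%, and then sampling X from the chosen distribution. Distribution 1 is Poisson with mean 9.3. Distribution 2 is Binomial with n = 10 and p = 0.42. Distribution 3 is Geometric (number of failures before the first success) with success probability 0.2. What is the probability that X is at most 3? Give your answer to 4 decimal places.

0.2698

Conditional on each component, P(X ≤ 3): 1: 0.0171516; 2: 0.333463; 3: 0.5904.
By total probability, P(X ≤ 3) = 0.38·0.0171516 + 0.4·0.333463 + 0.22·0.5904 = 0.269791.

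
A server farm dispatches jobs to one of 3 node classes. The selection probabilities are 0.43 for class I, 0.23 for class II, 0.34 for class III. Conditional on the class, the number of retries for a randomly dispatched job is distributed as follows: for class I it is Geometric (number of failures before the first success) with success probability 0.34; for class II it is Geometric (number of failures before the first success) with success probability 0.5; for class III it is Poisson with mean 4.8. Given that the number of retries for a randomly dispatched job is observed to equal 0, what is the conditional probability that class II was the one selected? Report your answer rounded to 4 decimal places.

0.4356

Likelihoods P(X=0 | ·): I: 0.34; II: 0.5; III: 0.00822975.
Posterior ∝ prior × likelihood. Numerator for II: 0.23·0.5 = 0.115.
Normalizing constant: 0.43·0.34 + 0.23·0.5 + 0.34·0.00822975 = 0.263998.
P(II | observation) = 0.115 / 0.263998 = 0.435609.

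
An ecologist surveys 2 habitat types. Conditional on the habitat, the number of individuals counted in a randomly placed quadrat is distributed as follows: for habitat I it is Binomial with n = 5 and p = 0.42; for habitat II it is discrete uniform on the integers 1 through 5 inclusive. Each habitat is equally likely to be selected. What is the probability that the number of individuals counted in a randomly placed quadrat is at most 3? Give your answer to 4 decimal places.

0.7483

Conditional on each habitat, P(X ≤ 3): I: 0.896692; II: 0.6.
By total probability, P(X ≤ 3) = 0.5·0.896692 + 0.5·0.6 = 0.748346.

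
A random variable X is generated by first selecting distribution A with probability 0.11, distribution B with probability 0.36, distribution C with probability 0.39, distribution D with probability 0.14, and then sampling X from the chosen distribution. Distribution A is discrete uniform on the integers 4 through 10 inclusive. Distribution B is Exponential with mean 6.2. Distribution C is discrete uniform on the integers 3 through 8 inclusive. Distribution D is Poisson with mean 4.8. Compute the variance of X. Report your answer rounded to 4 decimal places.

16.4786

Per component, A: μ=7, E[X²]=53; B: μ=6.2, E[X²]=76.88; C: μ=5.5, E[X²]=33.1667; D: μ=4.8, E[X²]=27.84.
E[X] = 0.11·7 + 0.36·6.2 + 0.39·5.5 + 0.14·4.8 = 5.819.
E[X²] = 0.11·53 + 0.36·76.88 + 0.39·33.1667 + 0.14·27.84 = 50.3394.
Var(X) = E[X²] − (E[X])² = 50.3394 − 33.8608 = 16.4786.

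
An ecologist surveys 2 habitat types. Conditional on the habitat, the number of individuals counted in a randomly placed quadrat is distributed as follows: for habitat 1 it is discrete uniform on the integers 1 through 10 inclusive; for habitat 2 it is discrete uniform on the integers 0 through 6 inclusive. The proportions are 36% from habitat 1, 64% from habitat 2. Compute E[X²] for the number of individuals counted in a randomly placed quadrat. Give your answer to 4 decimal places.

For each component E[X²] = Var + (mean)², giving 1: 38.5; 2: 13.
Overall E[X²] = 0.36·38.5 + 0.64·13 = 22.18.

22.1800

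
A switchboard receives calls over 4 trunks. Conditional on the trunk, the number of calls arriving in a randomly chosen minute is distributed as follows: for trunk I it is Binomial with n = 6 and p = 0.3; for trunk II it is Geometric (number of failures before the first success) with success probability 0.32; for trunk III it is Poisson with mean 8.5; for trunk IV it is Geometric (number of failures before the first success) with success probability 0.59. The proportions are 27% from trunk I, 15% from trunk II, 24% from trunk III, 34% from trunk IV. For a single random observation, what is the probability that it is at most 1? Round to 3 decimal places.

0.477

Conditional on each trunk, P(X ≤ 1): I: 0.420175; II: 0.5376; III: 0.00193295; IV: 0.8319.
By total probability, P(X ≤ 1) = 0.27·0.420175 + 0.15·0.5376 + 0.24·0.00193295 + 0.34·0.8319 = 0.477397.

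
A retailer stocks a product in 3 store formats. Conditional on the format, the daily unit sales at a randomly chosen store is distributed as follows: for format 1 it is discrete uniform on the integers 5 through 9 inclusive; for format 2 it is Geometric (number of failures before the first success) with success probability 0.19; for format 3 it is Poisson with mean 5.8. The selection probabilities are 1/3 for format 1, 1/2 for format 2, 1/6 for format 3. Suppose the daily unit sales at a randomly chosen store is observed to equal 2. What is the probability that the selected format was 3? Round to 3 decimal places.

0.120

Likelihoods P(X=2 | ·): 1: 0; 2: 0.124659; 3: 0.0509235.
Posterior ∝ prior × likelihood. Numerator for 3: 0.166667·0.0509235 = 0.00848725.
Normalizing constant: 0.333333·0 + 0.5·0.124659 + 0.166667·0.0509235 = 0.0708167.
P(3 | observation) = 0.00848725 / 0.0708167 = 0.119848.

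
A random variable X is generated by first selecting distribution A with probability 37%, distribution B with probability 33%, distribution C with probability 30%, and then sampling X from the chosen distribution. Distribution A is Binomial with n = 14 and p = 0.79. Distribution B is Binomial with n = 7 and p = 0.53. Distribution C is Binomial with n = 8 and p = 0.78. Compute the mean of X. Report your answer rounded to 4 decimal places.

7.1885

Component means — A: 11.06; B: 3.71; C: 6.24.
E[X] = 0.37·11.06 + 0.33·3.71 + 0.3·6.24 = 7.1885.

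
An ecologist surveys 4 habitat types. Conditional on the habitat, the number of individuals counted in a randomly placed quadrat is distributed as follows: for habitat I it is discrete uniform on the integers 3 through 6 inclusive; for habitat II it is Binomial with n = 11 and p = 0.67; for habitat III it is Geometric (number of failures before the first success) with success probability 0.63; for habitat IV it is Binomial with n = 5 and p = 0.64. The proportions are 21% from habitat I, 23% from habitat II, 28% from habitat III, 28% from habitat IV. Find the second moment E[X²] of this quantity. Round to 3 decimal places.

21.115

For each component E[X²] = Var + (mean)², giving I: 21.5; II: 56.749; III: 1.27715; IV: 11.392.
Overall E[X²] = 0.21·21.5 + 0.23·56.749 + 0.28·1.27715 + 0.28·11.392 = 21.1146.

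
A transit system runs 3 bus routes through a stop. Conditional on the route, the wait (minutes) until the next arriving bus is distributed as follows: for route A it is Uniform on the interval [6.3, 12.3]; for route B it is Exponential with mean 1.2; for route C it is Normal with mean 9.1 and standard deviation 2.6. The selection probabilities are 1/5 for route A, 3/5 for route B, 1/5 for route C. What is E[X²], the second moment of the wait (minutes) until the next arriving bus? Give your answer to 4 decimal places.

37.5400

For each component E[X²] = Var + (mean)², giving A: 89.49; B: 2.88; C: 89.57.
Overall E[X²] = 0.2·89.49 + 0.6·2.88 + 0.2·89.57 = 37.54.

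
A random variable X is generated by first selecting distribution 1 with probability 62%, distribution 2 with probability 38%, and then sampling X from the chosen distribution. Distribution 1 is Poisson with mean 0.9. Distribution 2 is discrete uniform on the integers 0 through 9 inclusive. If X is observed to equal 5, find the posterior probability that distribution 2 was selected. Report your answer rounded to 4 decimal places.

Likelihoods P(X=5 | ·): 1: 0.00200063; 2: 0.1.
Posterior ∝ prior × likelihood. Numerator for 2: 0.38·0.1 = 0.038.
Normalizing constant: 0.62·0.00200063 + 0.38·0.1 = 0.0392404.
P(2 | observation) = 0.038 / 0.0392404 = 0.96839.

0.9684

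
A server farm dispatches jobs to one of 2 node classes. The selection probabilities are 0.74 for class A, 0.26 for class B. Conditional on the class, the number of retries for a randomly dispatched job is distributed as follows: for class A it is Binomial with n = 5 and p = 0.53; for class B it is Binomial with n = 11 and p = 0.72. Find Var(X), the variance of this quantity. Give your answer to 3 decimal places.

Per component, A: μ=2.65, E[X²]=8.268; B: μ=7.92, E[X²]=64.944.
E[X] = 0.74·2.65 + 0.26·7.92 = 4.0202.
E[X²] = 0.74·8.268 + 0.26·64.944 = 23.0038.
Var(X) = E[X²] − (E[X])² = 23.0038 − 16.162 = 6.84175.

6.842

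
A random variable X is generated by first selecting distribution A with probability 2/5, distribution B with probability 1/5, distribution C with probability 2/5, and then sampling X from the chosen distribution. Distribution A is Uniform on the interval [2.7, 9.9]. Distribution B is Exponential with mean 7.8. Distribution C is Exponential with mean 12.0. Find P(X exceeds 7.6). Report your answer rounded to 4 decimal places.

0.4156

Conditional on each component, P(X > 7.6): A: 0.319444; B: 0.377434; C: 0.530819.
By total probability, P(X > 7.6) = 0.4·0.319444 + 0.2·0.377434 + 0.4·0.530819 = 0.415592.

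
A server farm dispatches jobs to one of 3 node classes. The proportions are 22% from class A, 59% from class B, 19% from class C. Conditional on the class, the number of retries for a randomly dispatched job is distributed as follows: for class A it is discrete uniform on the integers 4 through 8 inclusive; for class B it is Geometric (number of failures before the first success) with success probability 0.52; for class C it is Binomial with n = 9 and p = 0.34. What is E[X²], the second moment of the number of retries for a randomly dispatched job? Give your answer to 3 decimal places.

12.073

For each component E[X²] = Var + (mean)², giving A: 38; B: 2.62722; C: 11.3832.
Overall E[X²] = 0.22·38 + 0.59·2.62722 + 0.19·11.3832 = 12.0729.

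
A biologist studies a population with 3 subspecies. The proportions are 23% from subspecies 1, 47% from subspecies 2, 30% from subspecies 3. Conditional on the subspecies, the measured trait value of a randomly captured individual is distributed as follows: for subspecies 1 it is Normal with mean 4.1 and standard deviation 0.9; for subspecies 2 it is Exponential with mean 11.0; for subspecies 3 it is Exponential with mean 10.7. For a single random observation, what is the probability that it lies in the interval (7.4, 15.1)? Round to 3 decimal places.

Conditional on each subspecies, P(7.4 < X < 15.1): 1: 0.000122866; 2: 0.2569; 3: 0.256933.
By total probability, P(7.4 < X < 15.1) = 0.23·0.000122866 + 0.47·0.2569 + 0.3·0.256933 = 0.197851.

0.198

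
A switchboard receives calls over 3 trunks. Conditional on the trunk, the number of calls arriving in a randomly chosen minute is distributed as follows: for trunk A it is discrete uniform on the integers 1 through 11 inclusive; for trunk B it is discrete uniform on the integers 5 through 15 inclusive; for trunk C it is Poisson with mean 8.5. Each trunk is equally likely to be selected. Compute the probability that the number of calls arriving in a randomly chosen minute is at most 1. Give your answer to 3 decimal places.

0.031

Conditional on each trunk, P(X ≤ 1): A: 0.0909091; B: 0; C: 0.00193295.
By total probability, P(X ≤ 1) = 0.333333·0.0909091 + 0.333333·0 + 0.333333·0.00193295 = 0.0309473.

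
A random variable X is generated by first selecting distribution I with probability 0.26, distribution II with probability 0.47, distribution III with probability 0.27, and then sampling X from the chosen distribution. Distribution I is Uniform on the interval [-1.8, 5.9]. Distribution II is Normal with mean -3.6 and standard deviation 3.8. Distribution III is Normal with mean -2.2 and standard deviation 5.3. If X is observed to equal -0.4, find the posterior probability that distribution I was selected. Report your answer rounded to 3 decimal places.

Likelihoods f(-0.4 | ·): I: 0.12987; II: 0.0736442; III: 0.0710539.
Posterior ∝ prior × likelihood. Numerator for I: 0.26·0.12987 = 0.0337662.
Normalizing constant: 0.26·0.12987 + 0.47·0.0736442 + 0.27·0.0710539 = 0.0875635.
P(I | observation) = 0.0337662 / 0.0875635 = 0.38562.

0.386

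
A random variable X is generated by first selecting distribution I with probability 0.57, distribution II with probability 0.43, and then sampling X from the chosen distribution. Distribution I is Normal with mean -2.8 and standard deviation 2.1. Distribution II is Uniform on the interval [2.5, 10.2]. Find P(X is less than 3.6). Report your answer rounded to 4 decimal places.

0.6308

Conditional on each component, P(X < 3.6): I: 0.998847; II: 0.142857.
By total probability, P(X < 3.6) = 0.57·0.998847 + 0.43·0.142857 = 0.630771.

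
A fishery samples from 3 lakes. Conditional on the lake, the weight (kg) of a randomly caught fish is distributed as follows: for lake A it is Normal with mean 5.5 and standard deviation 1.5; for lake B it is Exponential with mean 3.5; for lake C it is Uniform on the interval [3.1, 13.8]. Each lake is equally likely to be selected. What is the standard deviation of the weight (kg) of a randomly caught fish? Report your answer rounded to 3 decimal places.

Per component, A: μ=5.5, E[X²]=32.5; B: μ=3.5, E[X²]=24.5; C: μ=8.45, E[X²]=80.9433.
E[X] = 0.333333·5.5 + 0.333333·3.5 + 0.333333·8.45 = 5.81667.
E[X²] = 0.333333·32.5 + 0.333333·24.5 + 0.333333·80.9433 = 45.9811.
Var(X) = E[X²] − (E[X])² = 45.9811 − 33.8336 = 12.1475.
SD(X) = √12.1475 = 3.48533.

3.485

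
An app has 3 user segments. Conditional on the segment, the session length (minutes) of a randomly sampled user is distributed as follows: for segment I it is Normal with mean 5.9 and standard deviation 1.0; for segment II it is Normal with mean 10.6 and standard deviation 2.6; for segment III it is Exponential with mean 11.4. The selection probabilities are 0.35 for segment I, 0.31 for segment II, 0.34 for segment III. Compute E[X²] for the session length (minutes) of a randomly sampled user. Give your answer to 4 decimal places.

For each component E[X²] = Var + (mean)², giving I: 35.81; II: 119.12; III: 259.92.
Overall E[X²] = 0.35·35.81 + 0.31·119.12 + 0.34·259.92 = 137.834.

137.8335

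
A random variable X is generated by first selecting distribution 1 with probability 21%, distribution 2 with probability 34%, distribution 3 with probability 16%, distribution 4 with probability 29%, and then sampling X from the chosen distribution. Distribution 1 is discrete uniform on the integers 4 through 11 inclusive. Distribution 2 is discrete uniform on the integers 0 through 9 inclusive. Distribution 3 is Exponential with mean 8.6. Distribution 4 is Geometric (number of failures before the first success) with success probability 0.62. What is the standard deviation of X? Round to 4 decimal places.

4.9964

Per component, 1: μ=7.5, E[X²]=61.5; 2: μ=4.5, E[X²]=28.5; 3: μ=8.6, E[X²]=147.92; 4: μ=0.612903, E[X²]=1.3642.
E[X] = 0.21·7.5 + 0.34·4.5 + 0.16·8.6 + 0.29·0.612903 = 4.65874.
E[X²] = 0.21·61.5 + 0.34·28.5 + 0.16·147.92 + 0.29·1.3642 = 46.6678.
Var(X) = E[X²] − (E[X])² = 46.6678 − 21.7039 = 24.9639.
SD(X) = √24.9639 = 4.99639.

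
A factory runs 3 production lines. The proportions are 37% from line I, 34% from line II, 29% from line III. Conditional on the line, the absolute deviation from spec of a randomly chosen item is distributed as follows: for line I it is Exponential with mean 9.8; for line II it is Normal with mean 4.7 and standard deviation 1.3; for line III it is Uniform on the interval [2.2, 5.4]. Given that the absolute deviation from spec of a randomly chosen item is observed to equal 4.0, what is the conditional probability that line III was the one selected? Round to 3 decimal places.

0.440

Likelihoods f(4.0 | ·): I: 0.0678439; II: 0.265465; III: 0.3125.
Posterior ∝ prior × likelihood. Numerator for III: 0.29·0.3125 = 0.090625.
Normalizing constant: 0.37·0.0678439 + 0.34·0.265465 + 0.29·0.3125 = 0.205985.
P(III | observation) = 0.090625 / 0.205985 = 0.439959.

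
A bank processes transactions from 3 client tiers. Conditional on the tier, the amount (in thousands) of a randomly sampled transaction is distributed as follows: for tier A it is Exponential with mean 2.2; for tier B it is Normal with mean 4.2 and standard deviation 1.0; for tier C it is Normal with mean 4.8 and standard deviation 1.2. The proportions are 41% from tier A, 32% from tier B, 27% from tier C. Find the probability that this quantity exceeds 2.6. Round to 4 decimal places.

Conditional on each tier, P(X > 2.6): A: 0.306721; B: 0.945201; C: 0.966623.
By total probability, P(X > 2.6) = 0.41·0.306721 + 0.32·0.945201 + 0.27·0.966623 = 0.689208.

0.6892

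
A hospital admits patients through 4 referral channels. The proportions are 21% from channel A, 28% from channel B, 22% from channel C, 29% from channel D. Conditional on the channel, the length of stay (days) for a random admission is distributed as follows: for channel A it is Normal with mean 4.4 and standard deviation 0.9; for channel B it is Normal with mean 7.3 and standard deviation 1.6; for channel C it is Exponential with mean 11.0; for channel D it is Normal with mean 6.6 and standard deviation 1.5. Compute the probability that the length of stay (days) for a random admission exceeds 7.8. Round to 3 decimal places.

Conditional on each channel, P(X > 7.8): A: 7.9117e-05; B: 0.37733; C: 0.492091; D: 0.211855.
By total probability, P(X > 7.8) = 0.21·7.9117e-05 + 0.28·0.37733 + 0.22·0.492091 + 0.29·0.211855 = 0.275367.

0.275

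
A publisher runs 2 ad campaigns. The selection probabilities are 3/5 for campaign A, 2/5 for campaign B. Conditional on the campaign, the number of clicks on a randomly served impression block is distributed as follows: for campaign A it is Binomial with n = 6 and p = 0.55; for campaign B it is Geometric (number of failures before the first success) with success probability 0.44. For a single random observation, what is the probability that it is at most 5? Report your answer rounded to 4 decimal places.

Conditional on each campaign, P(X ≤ 5): A: 0.972319; B: 0.969159.
By total probability, P(X ≤ 5) = 0.6·0.972319 + 0.4·0.969159 = 0.971055.

0.9711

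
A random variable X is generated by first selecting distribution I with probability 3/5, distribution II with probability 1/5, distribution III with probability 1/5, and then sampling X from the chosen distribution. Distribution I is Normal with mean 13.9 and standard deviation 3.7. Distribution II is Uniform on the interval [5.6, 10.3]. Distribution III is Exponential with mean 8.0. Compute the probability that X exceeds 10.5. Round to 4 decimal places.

Conditional on each component, P(X > 10.5): I: 0.820931; II: 0; III: 0.269146.
By total probability, P(X > 10.5) = 0.6·0.820931 + 0.2·0 + 0.2·0.269146 = 0.546388.

0.5464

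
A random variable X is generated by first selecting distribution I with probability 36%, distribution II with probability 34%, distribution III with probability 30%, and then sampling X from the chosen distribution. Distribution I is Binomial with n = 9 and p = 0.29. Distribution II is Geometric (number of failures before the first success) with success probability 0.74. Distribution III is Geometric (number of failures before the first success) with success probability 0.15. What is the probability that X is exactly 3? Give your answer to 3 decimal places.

0.127

Conditional on each component, P(X = 3): I: 0.262436; II: 0.0130062; III: 0.0921187.
By total probability, P(X = 3) = 0.36·0.262436 + 0.34·0.0130062 + 0.3·0.0921187 = 0.126535.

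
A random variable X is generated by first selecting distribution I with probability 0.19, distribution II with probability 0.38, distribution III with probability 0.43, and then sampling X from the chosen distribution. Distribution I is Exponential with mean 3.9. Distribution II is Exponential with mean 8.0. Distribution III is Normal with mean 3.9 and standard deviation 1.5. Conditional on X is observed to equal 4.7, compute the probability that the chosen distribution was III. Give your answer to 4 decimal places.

0.7076

Likelihoods f(4.7 | ·): I: 0.0768343; II: 0.0694644; III: 0.230703.
Posterior ∝ prior × likelihood. Numerator for III: 0.43·0.230703 = 0.0992021.
Normalizing constant: 0.19·0.0768343 + 0.38·0.0694644 + 0.43·0.230703 = 0.140197.
P(III | observation) = 0.0992021 / 0.140197 = 0.70759.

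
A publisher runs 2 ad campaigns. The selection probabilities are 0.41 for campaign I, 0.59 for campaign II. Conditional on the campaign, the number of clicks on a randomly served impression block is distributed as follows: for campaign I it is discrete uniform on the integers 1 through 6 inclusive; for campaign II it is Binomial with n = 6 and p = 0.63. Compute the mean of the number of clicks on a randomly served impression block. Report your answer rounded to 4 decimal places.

Component means — I: 3.5; II: 3.78.
E[X] = 0.41·3.5 + 0.59·3.78 = 3.6652.

3.6652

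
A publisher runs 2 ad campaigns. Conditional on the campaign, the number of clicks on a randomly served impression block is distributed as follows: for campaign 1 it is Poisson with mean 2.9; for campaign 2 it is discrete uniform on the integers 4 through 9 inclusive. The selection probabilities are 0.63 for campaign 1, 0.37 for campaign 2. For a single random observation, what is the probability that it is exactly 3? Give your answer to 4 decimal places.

0.1409

Conditional on each campaign, P(X = 3): 1: 0.22366; 2: 0.
By total probability, P(X = 3) = 0.63·0.22366 + 0.37·0 = 0.140906.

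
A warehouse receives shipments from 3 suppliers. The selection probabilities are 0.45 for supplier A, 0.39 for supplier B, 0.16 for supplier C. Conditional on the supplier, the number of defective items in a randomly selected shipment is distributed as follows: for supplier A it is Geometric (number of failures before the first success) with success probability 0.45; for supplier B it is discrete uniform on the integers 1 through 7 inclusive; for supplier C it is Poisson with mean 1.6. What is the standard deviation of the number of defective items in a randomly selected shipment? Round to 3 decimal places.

Per component, A: μ=1.22222, E[X²]=4.20988; B: μ=4, E[X²]=20; C: μ=1.6, E[X²]=4.16.
E[X] = 0.45·1.22222 + 0.39·4 + 0.16·1.6 = 2.366.
E[X²] = 0.45·4.20988 + 0.39·20 + 0.16·4.16 = 10.36.
Var(X) = E[X²] − (E[X])² = 10.36 − 5.59796 = 4.76209.
SD(X) = √4.76209 = 2.18222.

2.182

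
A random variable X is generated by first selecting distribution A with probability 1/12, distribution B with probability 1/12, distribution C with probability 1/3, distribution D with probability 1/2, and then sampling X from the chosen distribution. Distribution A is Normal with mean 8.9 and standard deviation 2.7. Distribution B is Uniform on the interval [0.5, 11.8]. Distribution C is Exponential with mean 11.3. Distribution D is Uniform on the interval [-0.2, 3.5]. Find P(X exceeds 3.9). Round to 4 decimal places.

0.3750

Conditional on each component, P(X > 3.9): A: 0.967976; B: 0.699115; C: 0.708126; D: 0.
By total probability, P(X > 3.9) = 0.0833333·0.967976 + 0.0833333·0.699115 + 0.333333·0.708126 + 0.5·0 = 0.374966.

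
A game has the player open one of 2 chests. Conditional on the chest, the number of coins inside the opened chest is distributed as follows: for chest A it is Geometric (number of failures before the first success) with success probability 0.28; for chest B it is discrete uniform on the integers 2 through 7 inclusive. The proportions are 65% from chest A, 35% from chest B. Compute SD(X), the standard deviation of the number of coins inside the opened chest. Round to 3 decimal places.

Per component, A: μ=2.57143, E[X²]=15.7959; B: μ=4.5, E[X²]=23.1667.
E[X] = 0.65·2.57143 + 0.35·4.5 = 3.24643.
E[X²] = 0.65·15.7959 + 0.35·23.1667 = 18.3757.
Var(X) = E[X²] − (E[X])² = 18.3757 − 10.5393 = 7.83638.
SD(X) = √7.83638 = 2.79935.

2.799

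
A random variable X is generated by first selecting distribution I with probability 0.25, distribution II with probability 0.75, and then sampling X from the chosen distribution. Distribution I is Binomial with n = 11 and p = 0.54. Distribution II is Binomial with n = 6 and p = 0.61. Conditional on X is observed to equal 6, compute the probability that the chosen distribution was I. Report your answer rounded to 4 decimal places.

0.6042

Likelihoods P(X=6 | ·): I: 0.235936; II: 0.0515204.
Posterior ∝ prior × likelihood. Numerator for I: 0.25·0.235936 = 0.0589839.
Normalizing constant: 0.25·0.235936 + 0.75·0.0515204 = 0.0976242.
P(I | observation) = 0.0589839 / 0.0976242 = 0.604194.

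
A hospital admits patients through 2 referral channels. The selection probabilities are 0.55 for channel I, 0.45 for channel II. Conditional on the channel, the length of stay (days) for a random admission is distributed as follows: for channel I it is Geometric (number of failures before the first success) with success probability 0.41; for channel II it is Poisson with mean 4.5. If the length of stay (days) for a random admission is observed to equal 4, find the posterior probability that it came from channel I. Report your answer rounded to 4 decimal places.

0.2424

Likelihoods P(X=4 | ·): I: 0.0496812; II: 0.189808.
Posterior ∝ prior × likelihood. Numerator for I: 0.55·0.0496812 = 0.0273246.
Normalizing constant: 0.55·0.0496812 + 0.45·0.189808 = 0.112738.
P(I | observation) = 0.0273246 / 0.112738 = 0.242373.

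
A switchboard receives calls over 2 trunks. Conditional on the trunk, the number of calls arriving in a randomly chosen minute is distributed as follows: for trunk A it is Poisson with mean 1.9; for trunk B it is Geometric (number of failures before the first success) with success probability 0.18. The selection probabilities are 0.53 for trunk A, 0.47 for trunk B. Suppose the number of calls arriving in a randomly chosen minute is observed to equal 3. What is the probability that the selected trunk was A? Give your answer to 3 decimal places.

0.660

Likelihoods P(X=3 | ·): A: 0.170982; B: 0.0992462.
Posterior ∝ prior × likelihood. Numerator for A: 0.53·0.170982 = 0.0906204.
Normalizing constant: 0.53·0.170982 + 0.47·0.0992462 = 0.137266.
P(A | observation) = 0.0906204 / 0.137266 = 0.66018.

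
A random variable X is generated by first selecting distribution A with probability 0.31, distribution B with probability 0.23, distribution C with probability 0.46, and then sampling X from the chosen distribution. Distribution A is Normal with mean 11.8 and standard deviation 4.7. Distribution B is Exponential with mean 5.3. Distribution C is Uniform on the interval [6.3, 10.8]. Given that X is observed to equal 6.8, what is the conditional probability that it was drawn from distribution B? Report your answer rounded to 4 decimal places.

0.0931

Likelihoods f(6.8 | ·): A: 0.0482014; B: 0.0523017; C: 0.222222.
Posterior ∝ prior × likelihood. Numerator for B: 0.23·0.0523017 = 0.0120294.
Normalizing constant: 0.31·0.0482014 + 0.23·0.0523017 + 0.46·0.222222 = 0.129194.
P(B | observation) = 0.0120294 / 0.129194 = 0.0931111.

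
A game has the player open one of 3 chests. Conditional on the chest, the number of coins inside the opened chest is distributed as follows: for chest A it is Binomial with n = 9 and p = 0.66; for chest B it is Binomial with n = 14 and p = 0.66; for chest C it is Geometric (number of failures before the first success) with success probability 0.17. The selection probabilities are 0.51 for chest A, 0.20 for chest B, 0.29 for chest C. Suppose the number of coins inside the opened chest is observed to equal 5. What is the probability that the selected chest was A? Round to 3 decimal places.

0.827

Likelihoods P(X=5 | ·): A: 0.210866; B: 0.0152228; C: 0.0669637.
Posterior ∝ prior × likelihood. Numerator for A: 0.51·0.210866 = 0.107541.
Normalizing constant: 0.51·0.210866 + 0.2·0.0152228 + 0.29·0.0669637 = 0.130006.
P(A | observation) = 0.107541 / 0.130006 = 0.827207.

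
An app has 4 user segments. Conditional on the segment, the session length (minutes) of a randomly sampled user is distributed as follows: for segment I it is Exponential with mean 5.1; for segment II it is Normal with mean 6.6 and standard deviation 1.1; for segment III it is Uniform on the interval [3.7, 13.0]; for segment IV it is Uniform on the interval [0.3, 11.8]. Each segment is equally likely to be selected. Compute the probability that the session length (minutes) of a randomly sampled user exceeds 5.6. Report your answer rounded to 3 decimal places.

0.622

Conditional on each segment, P(X > 5.6): I: 0.333524; II: 0.818349; III: 0.795699; IV: 0.53913.
By total probability, P(X > 5.6) = 0.25·0.333524 + 0.25·0.818349 + 0.25·0.795699 + 0.25·0.53913 = 0.621676.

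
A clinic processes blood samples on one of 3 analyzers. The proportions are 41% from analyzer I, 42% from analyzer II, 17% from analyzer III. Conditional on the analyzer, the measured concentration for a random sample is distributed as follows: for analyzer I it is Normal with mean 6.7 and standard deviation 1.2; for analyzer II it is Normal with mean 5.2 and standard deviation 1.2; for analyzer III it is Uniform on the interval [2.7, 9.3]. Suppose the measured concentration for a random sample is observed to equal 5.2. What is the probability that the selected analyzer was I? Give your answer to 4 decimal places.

Likelihoods f(5.2 | ·): I: 0.152208; II: 0.332452; III: 0.151515.
Posterior ∝ prior × likelihood. Numerator for I: 0.41·0.152208 = 0.0624051.
Normalizing constant: 0.41·0.152208 + 0.42·0.332452 + 0.17·0.151515 = 0.227792.
P(I | observation) = 0.0624051 / 0.227792 = 0.273956.

0.2740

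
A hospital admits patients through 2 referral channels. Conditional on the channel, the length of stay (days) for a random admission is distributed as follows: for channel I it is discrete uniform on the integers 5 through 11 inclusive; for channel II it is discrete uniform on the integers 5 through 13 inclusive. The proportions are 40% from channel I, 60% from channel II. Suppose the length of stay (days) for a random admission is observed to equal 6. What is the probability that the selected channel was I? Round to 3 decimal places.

Likelihoods P(X=6 | ·): I: 0.142857; II: 0.111111.
Posterior ∝ prior × likelihood. Numerator for I: 0.4·0.142857 = 0.0571429.
Normalizing constant: 0.4·0.142857 + 0.6·0.111111 = 0.12381.
P(I | observation) = 0.0571429 / 0.12381 = 0.461538.

0.462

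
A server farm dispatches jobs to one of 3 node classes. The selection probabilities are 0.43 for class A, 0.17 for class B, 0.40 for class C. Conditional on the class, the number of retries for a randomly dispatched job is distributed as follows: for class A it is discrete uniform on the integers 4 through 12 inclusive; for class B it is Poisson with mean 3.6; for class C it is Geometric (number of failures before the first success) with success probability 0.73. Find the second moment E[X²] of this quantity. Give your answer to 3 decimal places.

33.459

For each component E[X²] = Var + (mean)², giving A: 70.6667; B: 16.56; C: 0.64346.
Overall E[X²] = 0.43·70.6667 + 0.17·16.56 + 0.4·0.64346 = 33.4593.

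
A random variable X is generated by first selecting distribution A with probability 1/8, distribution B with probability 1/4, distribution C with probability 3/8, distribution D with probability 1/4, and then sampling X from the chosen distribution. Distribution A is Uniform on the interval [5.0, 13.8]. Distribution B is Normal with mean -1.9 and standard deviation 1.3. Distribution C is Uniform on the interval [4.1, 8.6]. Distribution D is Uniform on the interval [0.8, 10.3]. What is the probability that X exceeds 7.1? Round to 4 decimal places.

0.3044

Conditional on each component, P(X > 7.1): A: 0.761364; B: 2.20968e-12; C: 0.333333; D: 0.336842.
By total probability, P(X > 7.1) = 0.125·0.761364 + 0.25·2.20968e-12 + 0.375·0.333333 + 0.25·0.336842 = 0.304381.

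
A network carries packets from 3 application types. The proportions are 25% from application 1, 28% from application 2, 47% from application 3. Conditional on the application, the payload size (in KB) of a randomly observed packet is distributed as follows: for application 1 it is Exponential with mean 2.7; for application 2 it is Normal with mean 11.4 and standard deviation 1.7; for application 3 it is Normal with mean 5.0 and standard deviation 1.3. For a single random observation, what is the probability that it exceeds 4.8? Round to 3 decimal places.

0.586

Conditional on each application, P(X > 4.8): 1: 0.169013; 2: 0.999948; 3: 0.561134.
By total probability, P(X > 4.8) = 0.25·0.169013 + 0.28·0.999948 + 0.47·0.561134 = 0.585972.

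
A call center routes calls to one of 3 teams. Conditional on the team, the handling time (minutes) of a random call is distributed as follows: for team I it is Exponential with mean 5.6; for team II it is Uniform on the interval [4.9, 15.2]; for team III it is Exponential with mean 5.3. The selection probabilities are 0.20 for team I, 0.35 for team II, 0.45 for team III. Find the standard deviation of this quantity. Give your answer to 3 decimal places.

5.192

Per component, I: μ=5.6, E[X²]=62.72; II: μ=10.05, E[X²]=109.843; III: μ=5.3, E[X²]=56.18.
E[X] = 0.2·5.6 + 0.35·10.05 + 0.45·5.3 = 7.0225.
E[X²] = 0.2·62.72 + 0.35·109.843 + 0.45·56.18 = 76.2702.
Var(X) = E[X²] − (E[X])² = 76.2702 − 49.3155 = 26.9547.
SD(X) = √26.9547 = 5.19179.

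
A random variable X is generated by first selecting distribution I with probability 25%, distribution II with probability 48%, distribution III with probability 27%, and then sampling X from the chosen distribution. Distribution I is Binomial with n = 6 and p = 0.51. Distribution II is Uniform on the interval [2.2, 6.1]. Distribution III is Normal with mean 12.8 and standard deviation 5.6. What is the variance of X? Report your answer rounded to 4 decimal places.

25.6936

Per component, I: μ=3.06, E[X²]=10.863; II: μ=4.15, E[X²]=18.49; III: μ=12.8, E[X²]=195.2.
E[X] = 0.25·3.06 + 0.48·4.15 + 0.27·12.8 = 6.213.
E[X²] = 0.25·10.863 + 0.48·18.49 + 0.27·195.2 = 64.295.
Var(X) = E[X²] − (E[X])² = 64.295 − 38.6014 = 25.6936.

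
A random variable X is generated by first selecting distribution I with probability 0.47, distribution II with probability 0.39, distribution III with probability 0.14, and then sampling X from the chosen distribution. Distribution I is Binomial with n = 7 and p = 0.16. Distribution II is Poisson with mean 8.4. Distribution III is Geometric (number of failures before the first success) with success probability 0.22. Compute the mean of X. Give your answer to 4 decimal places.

Component means — I: 1.12; II: 8.4; III: 3.54545.
E[X] = 0.47·1.12 + 0.39·8.4 + 0.14·3.54545 = 4.29876.

4.2988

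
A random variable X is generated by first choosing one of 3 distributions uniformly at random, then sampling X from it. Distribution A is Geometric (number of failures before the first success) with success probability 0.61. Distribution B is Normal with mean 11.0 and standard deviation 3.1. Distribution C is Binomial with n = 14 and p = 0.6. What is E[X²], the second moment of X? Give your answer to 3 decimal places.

For each component E[X²] = Var + (mean)², giving A: 1.45687; B: 130.61; C: 73.92.
Overall E[X²] = 0.333333·1.45687 + 0.333333·130.61 + 0.333333·73.92 = 68.6623.

68.662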